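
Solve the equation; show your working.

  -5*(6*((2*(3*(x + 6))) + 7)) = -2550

Step 1. [-5*(6*((2*(3*(x + 6))) + 7)) = -2550] LHS = -5·(…); ÷-5 both sides ⇒ div: 6*((2*(3*(x + 6))) + 7) = 510.
Step 2. [6*((2*(3*(x + 6))) + 7) = 510] leading coefficient 6: divide by 6 ⇒ div: (2*(3*(x + 6))) + 7 = 85.
Step 3. [(2*(3*(x + 6))) + 7 = 85] peel the +7: subtract 7 from each side, so sub: 2*(3*(x + 6)) = 78.
Step 4. [2*(3*(x + 6)) = 78] leading coefficient 2: divide by 2. So div: 3*(x + 6) = 39.
Step 5. [3*(x + 6) = 39] 3 out front; divide by 3 ⇒ div: x + 6 = 13.
Step 6. [x + 6 = 13] peel the +6: subtract 6 from each side. So sub: x = 7.

Answer: x ∈ {7}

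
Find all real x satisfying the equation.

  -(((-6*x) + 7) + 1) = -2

Step 1. [-(((-6*x) + 7) + 1) = -2] leading − — multiply by −1 ⇒ neg: ((-6*x) + 7) + 1 = 2.
Step 2. [((-6*x) + 7) + 1 = 2] peel the +1: subtract 1 from each side. So sub: (-6*x) + 7 = 1.
Step 3. [(-6*x) + 7 = 1] the outer +7 inverts by subtracting 7 ⇒ sub: -6*x = -6.
Step 4. [-6*x = -6] leading coefficient -6: divide by -6, so div: x = 1.

Answer: x ∈ {1}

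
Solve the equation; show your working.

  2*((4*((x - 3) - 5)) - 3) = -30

Step 1. [2*((4*((x - 3) - 5)) - 3) = -30] 2 out front; divide by 2. So div: (4*((x - 3) - 5)) - 3 = -15.
Step 2. [(4*((x - 3) - 5)) - 3 = -15] add 3: x sits inside (… - 3). So sub: 4*((x - 3) - 5) = -12.
Step 3. [4*((x - 3) - 5) = -12] leading coefficient 4: divide by 4 ⇒ div: (x - 3) - 5 = -3.
Step 4. [(x - 3) - 5 = -3] peel the -5: add 5 from each side ⇒ sub: x - 3 = 2.
Step 5. [x - 3 = 2] add 3: x sits inside (… - 3) ⇒ sub: x = 5.

Answer: x ∈ {5}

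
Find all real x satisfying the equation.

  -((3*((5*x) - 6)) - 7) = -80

Step 1. [-((3*((5*x) - 6)) - 7) = -80] leading − — multiply by −1. So neg: (3*((5*x) - 6)) - 7 = 80.
Step 2. [(3*((5*x) - 6)) - 7 = 80] 7 comes off first (add 7) ⇒ sub: 3*((5*x) - 6) = 87.
Step 3. [3*((5*x) - 6) = 87] 3·(inner) — divide through by 3, so div: (5*x) - 6 = 29.
Step 4. [(5*x) - 6 = 29] add 6: x sits inside (… - 6). So sub: 5*x = 35.
Step 5. [5*x = 35] divide by the outer 5 ⇒ div: x = 7.

Answer: x ∈ {7}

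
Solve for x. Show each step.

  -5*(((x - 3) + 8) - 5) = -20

Step 1. [-5*(((x - 3) + 8) - 5) = -20] LHS = -5·(…); ÷-5 both sides ⇒ div: ((x - 3) + 8) - 5 = 4.
Step 2. [((x - 3) + 8) - 5 = 4] -5 is outermost — add 5 both sides ⇒ sub: (x - 3) + 8 = 9.
Step 3. [(x - 3) + 8 = 9] subtract 8: x sits inside (… + 8) ⇒ sub: x - 3 = 1.
Step 4. [x - 3 = 1] 3 comes off first (add 3) ⇒ sub: x = 4.

Answer: x ∈ {4}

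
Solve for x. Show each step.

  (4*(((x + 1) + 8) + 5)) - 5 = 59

Step 1. [(4*(((x + 1) + 8) + 5)) - 5 = 59] add 5: x sits inside (… - 5). So sub: 4*(((x + 1) + 8) + 5) = 64.
Step 2. [4*(((x + 1) + 8) + 5) = 64] leading coefficient 4: divide by 4, so div: ((x + 1) + 8) + 5 = 16.
Step 3. [((x + 1) + 8) + 5 = 16] subtract 5: x sits inside (… + 5), so sub: (x + 1) + 8 = 11.
Step 4. [(x + 1) + 8 = 11] subtract 8: x sits inside (… + 8). So sub: x + 1 = 3.
Step 5. [x + 1 = 3] peel the +1: subtract 1 from each side ⇒ sub: x = 2.

Answer: x ∈ {2}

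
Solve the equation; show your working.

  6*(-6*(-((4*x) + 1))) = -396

Step 1. [6*(-6*(-((4*x) + 1))) = -396] leading coefficient 6: divide by 6, so div: -6*(-((4*x) + 1)) = -66.
Step 2. [-6*(-((4*x) + 1)) = -66] divide by the outer -6 ⇒ div: -((4*x) + 1) = 11.
Step 3. [-((4*x) + 1) = 11] LHS negated; negate both sides ⇒ neg: (4*x) + 1 = -11.
Step 4. [(4*x) + 1 = -11] subtract 1: x sits inside (… + 1). So sub: 4*x = -12.
Step 5. [4*x = -12] leading coefficient 4: divide by 4. So div: x = -3.

Answer: x ∈ {-3}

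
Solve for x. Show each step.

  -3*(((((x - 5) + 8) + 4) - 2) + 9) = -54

Step 1. [-3*(((((x - 5) + 8) + 4) - 2) + 9) = -54] divide by the outer -3, so div: ((((x - 5) + 8) + 4) - 2) + 9 = 18.
Step 2. [((((x - 5) + 8) + 4) - 2) + 9 = 18] +9 is outermost — subtract 9 both sides ⇒ sub: (((x - 5) + 8) + 4) - 2 = 9.
Step 3. [(((x - 5) + 8) + 4) - 2 = 9] -2 is outermost — add 2 both sides. So sub: ((x - 5) + 8) + 4 = 11.
Step 4. [((x - 5) + 8) + 4 = 11] +4 is outermost — subtract 4 both sides. So sub: (x - 5) + 8 = 7.
Step 5. [(x - 5) + 8 = 7] 8 comes off first (subtract 8) ⇒ sub: x - 5 = -1.
Step 6. [x - 5 = -1] peel the -5: add 5 from each side, so sub: x = 4.

Answer: x ∈ {4}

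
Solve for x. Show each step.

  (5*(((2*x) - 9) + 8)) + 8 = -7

Step 1. [(5*(((2*x) - 9) + 8)) + 8 = -7] +8 is outermost — subtract 8 both sides, so sub: 5*(((2*x) - 9) + 8) = -15.
Step 2. [5*(((2*x) - 9) + 8) = -15] divide by the outer 5, so div: ((2*x) - 9) + 8 = -3.
Step 3. [((2*x) - 9) + 8 = -3] peel the +8: subtract 8 from each side ⇒ sub: (2*x) - 9 = -11.
Step 4. [(2*x) - 9 = -11] the outer -9 inverts by adding 9, so sub: 2*x = -2.
Step 5. [2*x = -2] LHS = 2·(…); ÷2 both sides, so div: x = -1.

Answer: x ∈ {-1}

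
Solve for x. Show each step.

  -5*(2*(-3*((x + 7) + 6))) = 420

Step 1. [-5*(2*(-3*((x + 7) + 6))) = 420] divide by the outer -5 ⇒ div: 2*(-3*((x + 7) + 6)) = -84.
Step 2. [2*(-3*((x + 7) + 6)) = -84] leading coefficient 2: divide by 2, so div: -3*((x + 7) + 6) = -42.
Step 3. [-3*((x + 7) + 6) = -42] leading coefficient -3: divide by -3, so div: (x + 7) + 6 = 14.
Step 4. [(x + 7) + 6 = 14] +6 is outermost — subtract 6 both sides. So sub: x + 7 = 8.
Step 5. [x + 7 = 8] +7 is outermost — subtract 7 both sides, so sub: x = 1.

Answer: x ∈ {1}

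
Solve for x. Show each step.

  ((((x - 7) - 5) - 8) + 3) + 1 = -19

Step 1. [((((x - 7) - 5) - 8) + 3) + 1 = -19] subtract 1: x sits inside (… + 1) ⇒ sub: (((x - 7) - 5) - 8) + 3 = -20.
Step 2. [(((x - 7) - 5) - 8) + 3 = -20] peel the +3: subtract 3 from each side ⇒ sub: ((x - 7) - 5) - 8 = -23.
Step 3. [((x - 7) - 5) - 8 = -23] peel the -8: add 8 from each side, so sub: (x - 7) - 5 = -15.
Step 4. [(x - 7) - 5 = -15] -5 is outermost — add 5 both sides. So sub: x - 7 = -10.
Step 5. [x - 7 = -10] peel the -7: add 7 from each side ⇒ sub: x = -3.

Answer: x ∈ {-3}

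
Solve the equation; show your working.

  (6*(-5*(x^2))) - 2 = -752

Step 1. [(6*(-5*(x^2))) - 2 = -752] -2 is outermost — add 2 both sides. So sub: 6*(-5*(x^2)) = -750.
Step 2. [6*(-5*(x^2)) = -750] 6 out front; divide by 6, so div: -5*(x^2) = -125.
Step 3. [-5*(x^2) = -125] -5 out front; divide by -5, so div: x^2 = 25.
Step 4. [x^2 = 25] √ both sides: 25 ≥ 0 gives two branches ⇒ sqrt: x = 5 or -5.

Answer: x ∈ {-5, 5}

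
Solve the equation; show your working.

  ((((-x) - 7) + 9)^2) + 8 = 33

Step 1. [((((-x) - 7) + 9)^2) + 8 = 33] the outer +8 inverts by subtracting 8, so sub: (((-x) - 7) + 9)^2 = 25.
Step 2. [(((-x) - 7) + 9)^2 = 25] √ both sides: 25 ≥ 0 gives two branches, so sqrt: ((-x) - 7) + 9 = 5 or -5.
Step 3. [((-x) - 7) + 9 = 5 or -5] the outer +9 inverts by subtracting 9. So sub: (-x) - 7 = -4 or -14.
Step 4. [(-x) - 7 = -4 or -14] add 7: x sits inside (… - 7). So sub: -x = 3 or -7.
Step 5. [-x = 3 or -7] leading − — multiply by −1. So neg: x = -3 or 7.

Answer: x ∈ {-3, 7}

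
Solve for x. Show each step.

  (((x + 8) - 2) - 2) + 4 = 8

Step 1. [(((x + 8) - 2) - 2) + 4 = 8] peel the +4: subtract 4 from each side ⇒ sub: ((x + 8) - 2) - 2 = 4.
Step 2. [((x + 8) - 2) - 2 = 4] peel the -2: add 2 from each side, so sub: (x + 8) - 2 = 6.
Step 3. [(x + 8) - 2 = 6] add 2: x sits inside (… - 2). So sub: x + 8 = 8.
Step 4. [x + 8 = 8] the outer +8 inverts by subtracting 8, so sub: x = 0.

Answer: x ∈ {0}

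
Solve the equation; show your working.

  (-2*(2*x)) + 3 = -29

Step 1. [(-2*(2*x)) + 3 = -29] +3 is outermost — subtract 3 both sides. So sub: -2*(2*x) = -32.
Step 2. [-2*(2*x) = -32] -2 out front; divide by -2. So div: 2*x = 16.
Step 3. [2*x = 16] divide by the outer 2, so div: x = 8.

Answer: x ∈ {8}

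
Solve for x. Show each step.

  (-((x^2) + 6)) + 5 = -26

Step 1. [(-((x^2) + 6)) + 5 = -26] +5 is outermost — subtract 5 both sides ⇒ sub: -((x^2) + 6) = -31.
Step 2. [-((x^2) + 6) = -31] LHS negated; negate both sides, so neg: (x^2) + 6 = 31.
Step 3. [(x^2) + 6 = 31] +6 is outermost — subtract 6 both sides, so sub: x^2 = 25.
Step 4. [x^2 = 25] √ both sides: 25 ≥ 0 gives two branches, so sqrt: x = 5 or -5.

Answer: x ∈ {-5, 5}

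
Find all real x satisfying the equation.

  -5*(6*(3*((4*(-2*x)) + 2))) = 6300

Step 1. [-5*(6*(3*((4*(-2*x)) + 2))) = 6300] -5 out front; divide by -5 ⇒ div: 6*(3*((4*(-2*x)) + 2)) = -1260.
Step 2. [6*(3*((4*(-2*x)) + 2)) = -1260] LHS = 6·(…); ÷6 both sides ⇒ div: 3*((4*(-2*x)) + 2) = -210.
Step 3. [3*((4*(-2*x)) + 2) = -210] leading coefficient 3: divide by 3, so div: (4*(-2*x)) + 2 = -70.
Step 4. [(4*(-2*x)) + 2 = -70] 2 comes off first (subtract 2). So sub: 4*(-2*x) = -72.
Step 5. [4*(-2*x) = -72] leading coefficient 4: divide by 4 ⇒ div: -2*x = -18.
Step 6. [-2*x = -18] divide by the outer -2 ⇒ div: x = 9.

Answer: x ∈ {9}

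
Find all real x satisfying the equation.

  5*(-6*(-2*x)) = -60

Step 1. [5*(-6*(-2*x)) = -60] 5 out front; divide by 5, so div: -6*(-2*x) = -12.
Step 2. [-6*(-2*x) = -12] -6 out front; divide by -6. So div: -2*x = 2.
Step 3. [-2*x = 2] -2·(inner) — divide through by -2, so div: x = -1.

Answer: x ∈ {-1}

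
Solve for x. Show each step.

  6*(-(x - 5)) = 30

Step 1. [6*(-(x - 5)) = 30] leading coefficient 6: divide by 6. So div: -(x - 5) = 5.
Step 2. [-(x - 5) = 5] LHS negated; negate both sides ⇒ neg: x - 5 = -5.
Step 3. [x - 5 = -5] 5 comes off first (add 5), so sub: x = 0.

Answer: x ∈ {0}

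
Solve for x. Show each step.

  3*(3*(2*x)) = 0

Step 1. [3*(3*(2*x)) = 0] leading coefficient 3: divide by 3. So div: 3*(2*x) = 0.
Step 2. [3*(2*x) = 0] 3·(inner) — divide through by 3. So div: 2*x = 0.
Step 3. [2*x = 0] LHS = 2·(…); ÷2 both sides. So div: x = 0.

Answer: x ∈ {0}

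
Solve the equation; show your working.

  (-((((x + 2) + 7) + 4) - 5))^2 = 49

Step 1. [(-((((x + 2) + 7) + 4) - 5))^2 = 49] LHS squared, RHS 49 ≥ 0: apply √ (±) ⇒ sqrt: -((((x + 2) + 7) + 4) - 5) = 7 or -7.
Step 2. [-((((x + 2) + 7) + 4) - 5) = 7 or -7] LHS negated; negate both sides. So neg: (((x + 2) + 7) + 4) - 5 = -7 or 7.
Step 3. [(((x + 2) + 7) + 4) - 5 = -7 or 7] 5 comes off first (add 5) ⇒ sub: ((x + 2) + 7) + 4 = -2 or 12.
Step 4. [((x + 2) + 7) + 4 = -2 or 12] subtract 4: x sits inside (… + 4) ⇒ sub: (x + 2) + 7 = -6 or 8.
Step 5. [(x + 2) + 7 = -6 or 8] subtract 7: x sits inside (… + 7), so sub: x + 2 = -13 or 1.
Step 6. [x + 2 = -13 or 1] peel the +2: subtract 2 from each side ⇒ sub: x = -15 or -1.

Answer: x ∈ {-15, -1}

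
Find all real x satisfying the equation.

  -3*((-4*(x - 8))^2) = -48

Step 1. [-3*((-4*(x - 8))^2) = -48] leading coefficient -3: divide by -3 ⇒ div: (-4*(x - 8))^2 = 16.
Step 2. [(-4*(x - 8))^2 = 16] √ both sides: 16 ≥ 0 gives two branches ⇒ sqrt: -4*(x - 8) = 4 or -4.
Step 3. [-4*(x - 8) = 4 or -4] leading coefficient -4: divide by -4, so div: x - 8 = -1 or 1.
Step 4. [x - 8 = -1 or 1] 8 comes off first (add 8) ⇒ sub: x = 7 or 9.

Answer: x ∈ {7, 9}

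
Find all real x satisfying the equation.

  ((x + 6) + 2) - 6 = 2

Step 1. [((x + 6) + 2) - 6 = 2] -6 is outermost — add 6 both sides. So sub: (x + 6) + 2 = 8.
Step 2. [(x + 6) + 2 = 8] peel the +2: subtract 2 from each side, so sub: x + 6 = 6.
Step 3. [x + 6 = 6] subtract 6: x sits inside (… + 6), so sub: x = 0.

Answer: x ∈ {0}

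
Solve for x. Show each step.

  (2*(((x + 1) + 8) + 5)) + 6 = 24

Step 1. [(2*(((x + 1) + 8) + 5)) + 6 = 24] +6 is outermost — subtract 6 both sides ⇒ sub: 2*(((x + 1) + 8) + 5) = 18.
Step 2. [2*(((x + 1) + 8) + 5) = 18] divide by the outer 2. So div: ((x + 1) + 8) + 5 = 9.
Step 3. [((x + 1) + 8) + 5 = 9] subtract 5: x sits inside (… + 5) ⇒ sub: (x + 1) + 8 = 4.
Step 4. [(x + 1) + 8 = 4] the outer +8 inverts by subtracting 8. So sub: x + 1 = -4.
Step 5. [x + 1 = -4] peel the +1: subtract 1 from each side, so sub: x = -5.

Answer: x ∈ {-5}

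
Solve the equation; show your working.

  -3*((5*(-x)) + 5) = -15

Step 1. [-3*((5*(-x)) + 5) = -15] leading coefficient -3: divide by -3. So div: (5*(-x)) + 5 = 5.
Step 2. [(5*(-x)) + 5 = 5] the outer +5 inverts by subtracting 5. So sub: 5*(-x) = 0.
Step 3. [5*(-x) = 0] 5·(inner) — divide through by 5 ⇒ div: -x = 0.
Step 4. [-x = 0] leading − — multiply by −1 ⇒ neg: x = 0.

Answer: x ∈ {0}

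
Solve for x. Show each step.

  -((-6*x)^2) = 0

Step 1. [-((-6*x)^2) = 0] LHS negated; negate both sides ⇒ neg: (-6*x)^2 = 0.
Step 2. [(-6*x)^2 = 0] √ both sides: 0 ≥ 0 gives two branches ⇒ sqrt: -6*x = 0.
Step 3. [-6*x = 0] divide by the outer -6. So div: x = 0.

Answer: x ∈ {0}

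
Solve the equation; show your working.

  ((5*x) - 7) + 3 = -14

Step 1. [((5*x) - 7) + 3 = -14] peel the +3: subtract 3 from each side ⇒ sub: (5*x) - 7 = -17.
Step 2. [(5*x) - 7 = -17] -7 is outermost — add 7 both sides. So sub: 5*x = -10.
Step 3. [5*x = -10] 5·(inner) — divide through by 5. So div: x = -2.

Answer: x ∈ {-2}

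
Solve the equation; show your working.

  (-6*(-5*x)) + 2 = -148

Step 1. [(-6*(-5*x)) + 2 = -148] the outer +2 inverts by subtracting 2, so sub: -6*(-5*x) = -150.
Step 2. [-6*(-5*x) = -150] divide by the outer -6, so div: -5*x = 25.
Step 3. [-5*x = 25] divide by the outer -5. So div: x = -5.

Answer: x ∈ {-5}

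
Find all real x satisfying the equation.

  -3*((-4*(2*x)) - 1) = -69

Step 1. [-3*((-4*(2*x)) - 1) = -69] divide by the outer -3, so div: (-4*(2*x)) - 1 = 23.
Step 2. [(-4*(2*x)) - 1 = 23] peel the -1: add 1 from each side. So sub: -4*(2*x) = 24.
Step 3. [-4*(2*x) = 24] LHS = -4·(…); ÷-4 both sides, so div: 2*x = -6.
Step 4. [2*x = -6] LHS = 2·(…); ÷2 both sides, so div: x = -3.

Answer: x ∈ {-3}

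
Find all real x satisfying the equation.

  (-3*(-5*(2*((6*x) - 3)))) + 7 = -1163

Step 1. [(-3*(-5*(2*((6*x) - 3)))) + 7 = -1163] subtract 7: x sits inside (… + 7). So sub: -3*(-5*(2*((6*x) - 3))) = -1170.
Step 2. [-3*(-5*(2*((6*x) - 3))) = -1170] LHS = -3·(…); ÷-3 both sides, so div: -5*(2*((6*x) - 3)) = 390.
Step 3. [-5*(2*((6*x) - 3)) = 390] -5·(inner) — divide through by -5. So div: 2*((6*x) - 3) = -78.
Step 4. [2*((6*x) - 3) = -78] divide by the outer 2, so div: (6*x) - 3 = -39.
Step 5. [(6*x) - 3 = -39] 3 comes off first (add 3). So sub: 6*x = -36.
Step 6. [6*x = -36] leading coefficient 6: divide by 6. So div: x = -6.

Answer: x ∈ {-6}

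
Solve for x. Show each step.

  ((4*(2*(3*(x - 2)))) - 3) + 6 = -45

Step 1. [((4*(2*(3*(x - 2)))) - 3) + 6 = -45] 6 comes off first (subtract 6) ⇒ sub: (4*(2*(3*(x - 2)))) - 3 = -51.
Step 2. [(4*(2*(3*(x - 2)))) - 3 = -51] peel the -3: add 3 from each side, so sub: 4*(2*(3*(x - 2))) = -48.
Step 3. [4*(2*(3*(x - 2))) = -48] LHS = 4·(…); ÷4 both sides. So div: 2*(3*(x - 2)) = -12.
Step 4. [2*(3*(x - 2)) = -12] leading coefficient 2: divide by 2. So div: 3*(x - 2) = -6.
Step 5. [3*(x - 2) = -6] divide by the outer 3 ⇒ div: x - 2 = -2.
Step 6. [x - 2 = -2] peel the -2: add 2 from each side. So sub: x = 0.

Answer: x ∈ {0}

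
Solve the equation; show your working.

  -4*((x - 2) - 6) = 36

Step 1. [-4*((x - 2) - 6) = 36] divide by the outer -4, so div: (x - 2) - 6 = -9.
Step 2. [(x - 2) - 6 = -9] add 6: x sits inside (… - 6), so sub: x - 2 = -3.
Step 3. [x - 2 = -3] the outer -2 inverts by adding 2. So sub: x = -1.

Answer: x ∈ {-1}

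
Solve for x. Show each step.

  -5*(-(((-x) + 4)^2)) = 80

Step 1. [-5*(-(((-x) + 4)^2)) = 80] -5 out front; divide by -5 ⇒ div: -(((-x) + 4)^2) = -16.
Step 2. [-(((-x) + 4)^2) = -16] flip signs both sides, so neg: ((-x) + 4)^2 = 16.
Step 3. [((-x) + 4)^2 = 16] 16 ≥ 0, LHS is (·)² — take ±√ ⇒ sqrt: (-x) + 4 = 4 or -4.
Step 4. [(-x) + 4 = 4 or -4] the outer +4 inverts by subtracting 4. So sub: -x = 0 or -8.
Step 5. [-x = 0 or -8] flip signs both sides. So neg: x = 0 or 8.

Answer: x ∈ {0, 8}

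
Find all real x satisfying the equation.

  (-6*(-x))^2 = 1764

Step 1. [(-6*(-x))^2 = 1764] √ both sides: 1764 ≥ 0 gives two branches ⇒ sqrt: -6*(-x) = 42 or -42.
Step 2. [-6*(-x) = 42 or -42] -6·(inner) — divide through by -6. So div: -x = -7 or 7.
Step 3. [-x = -7 or 7] leading − — multiply by −1, so neg: x = 7 or -7.

Answer: x ∈ {-7, 7}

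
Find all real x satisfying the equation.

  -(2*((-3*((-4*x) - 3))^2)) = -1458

Step 1. [-(2*((-3*((-4*x) - 3))^2)) = -1458] LHS negated; negate both sides, so neg: 2*((-3*((-4*x) - 3))^2) = 1458.
Step 2. [2*((-3*((-4*x) - 3))^2) = 1458] 2·(inner) — divide through by 2. So div: (-3*((-4*x) - 3))^2 = 729.
Step 3. [(-3*((-4*x) - 3))^2 = 729] √ both sides: 729 ≥ 0 gives two branches. So sqrt: -3*((-4*x) - 3) = 27 or -27.
Step 4. [-3*((-4*x) - 3) = 27 or -27] -3·(inner) — divide through by -3. So div: (-4*x) - 3 = -9 or 9.
Step 5. [(-4*x) - 3 = -9 or 9] -3 is outermost — add 3 both sides. So sub: -4*x = -6 or 12.
Step 6. [-4*x = -6 or 12] divide by the outer -4 ⇒ div: x = 3/2 or -3.

Answer: x ∈ {-3, 3/2}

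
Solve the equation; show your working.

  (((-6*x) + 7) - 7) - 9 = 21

Step 1. [(((-6*x) + 7) - 7) - 9 = 21] 9 comes off first (add 9) ⇒ sub: ((-6*x) + 7) - 7 = 30.
Step 2. [((-6*x) + 7) - 7 = 30] the outer -7 inverts by adding 7. So sub: (-6*x) + 7 = 37.
Step 3. [(-6*x) + 7 = 37] subtract 7: x sits inside (… + 7), so sub: -6*x = 30.
Step 4. [-6*x = 30] LHS = -6·(…); ÷-6 both sides ⇒ div: x = -5.

Answer: x ∈ {-5}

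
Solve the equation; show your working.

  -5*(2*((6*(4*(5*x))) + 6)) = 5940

Step 1. [-5*(2*((6*(4*(5*x))) + 6)) = 5940] divide by the outer -5, so div: 2*((6*(4*(5*x))) + 6) = -1188.
Step 2. [2*((6*(4*(5*x))) + 6) = -1188] divide by the outer 2 ⇒ div: (6*(4*(5*x))) + 6 = -594.
Step 3. [(6*(4*(5*x))) + 6 = -594] 6 | LHS and 6 | -594: pull 6 out ⇒ factor: (4*(5*x)) + 1 = -99.
Step 4. [(4*(5*x)) + 1 = -99] 1 comes off first (subtract 1). So sub: 4*(5*x) = -100.
Step 5. [4*(5*x) = -100] 4·(inner) — divide through by 4 ⇒ div: 5*x = -25.
Step 6. [5*x = -25] divide by the outer 5 ⇒ div: x = -5.

Answer: x ∈ {-5}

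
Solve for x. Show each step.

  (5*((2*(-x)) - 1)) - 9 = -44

Step 1. [(5*((2*(-x)) - 1)) - 9 = -44] add 9: x sits inside (… - 9). So sub: 5*((2*(-x)) - 1) = -35.
Step 2. [5*((2*(-x)) - 1) = -35] divide by the outer 5, so div: (2*(-x)) - 1 = -7.
Step 3. [(2*(-x)) - 1 = -7] add 1: x sits inside (… - 1), so sub: 2*(-x) = -6.
Step 4. [2*(-x) = -6] 2 out front; divide by 2 ⇒ div: -x = -3.
Step 5. [-x = -3] leading − — multiply by −1, so neg: x = 3.

Answer: x ∈ {3}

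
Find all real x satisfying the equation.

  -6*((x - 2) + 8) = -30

Step 1. [-6*((x - 2) + 8) = -30] -6 out front; divide by -6 ⇒ div: (x - 2) + 8 = 5.
Step 2. [(x - 2) + 8 = 5] the outer +8 inverts by subtracting 8. So sub: x - 2 = -3.
Step 3. [x - 2 = -3] the outer -2 inverts by adding 2. So sub: x = -1.

Answer: x ∈ {-1}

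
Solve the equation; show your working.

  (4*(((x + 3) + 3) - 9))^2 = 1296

Step 1. [(4*(((x + 3) + 3) - 9))^2 = 1296] √ both sides: 1296 ≥ 0 gives two branches, so sqrt: 4*(((x + 3) + 3) - 9) = 36 or -36.
Step 2. [4*(((x + 3) + 3) - 9) = 36 or -36] divide by the outer 4 ⇒ div: ((x + 3) + 3) - 9 = 9 or -9.
Step 3. [((x + 3) + 3) - 9 = 9 or -9] add 9: x sits inside (… - 9). So sub: (x + 3) + 3 = 18 or 0.
Step 4. [(x + 3) + 3 = 18 or 0] peel the +3: subtract 3 from each side. So sub: x + 3 = 15 or -3.
Step 5. [x + 3 = 15 or -3] the outer +3 inverts by subtracting 3 ⇒ sub: x = 12 or -6.

Answer: x ∈ {-6, 12}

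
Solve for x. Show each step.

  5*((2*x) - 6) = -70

Step 1. [5*((2*x) - 6) = -70] 5 out front; divide by 5 ⇒ div: (2*x) - 6 = -14.
Step 2. [(2*x) - 6 = -14] 2 divides every term; factor it out. So factor: x - 3 = -7.
Step 3. [x - 3 = -7] add 3: x sits inside (… - 3). So sub: x = -4.

Answer: x ∈ {-4}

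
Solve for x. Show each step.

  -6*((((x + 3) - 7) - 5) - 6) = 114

Step 1. [-6*((((x + 3) - 7) - 5) - 6) = 114] -6 out front; divide by -6. So div: (((x + 3) - 7) - 5) - 6 = -19.
Step 2. [(((x + 3) - 7) - 5) - 6 = -19] add 6: x sits inside (… - 6) ⇒ sub: ((x + 3) - 7) - 5 = -13.
Step 3. [((x + 3) - 7) - 5 = -13] -5 is outermost — add 5 both sides. So sub: (x + 3) - 7 = -8.
Step 4. [(x + 3) - 7 = -8] the outer -7 inverts by adding 7, so sub: x + 3 = -1.
Step 5. [x + 3 = -1] the outer +3 inverts by subtracting 3 ⇒ sub: x = -4.

Answer: x ∈ {-4}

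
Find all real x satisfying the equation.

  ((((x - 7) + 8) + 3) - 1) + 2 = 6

Step 1. [((((x - 7) + 8) + 3) - 1) + 2 = 6] peel the +2: subtract 2 from each side, so sub: (((x - 7) + 8) + 3) - 1 = 4.
Step 2. [(((x - 7) + 8) + 3) - 1 = 4] add 1: x sits inside (… - 1), so sub: ((x - 7) + 8) + 3 = 5.
Step 3. [((x - 7) + 8) + 3 = 5] +3 is outermost — subtract 3 both sides ⇒ sub: (x - 7) + 8 = 2.
Step 4. [(x - 7) + 8 = 2] peel the +8: subtract 8 from each side ⇒ sub: x - 7 = -6.
Step 5. [x - 7 = -6] add 7: x sits inside (… - 7), so sub: x = 1.

Answer: x ∈ {1}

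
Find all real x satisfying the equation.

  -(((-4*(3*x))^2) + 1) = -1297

Step 1. [-(((-4*(3*x))^2) + 1) = -1297] LHS negated; negate both sides, so neg: ((-4*(3*x))^2) + 1 = 1297.
Step 2. [((-4*(3*x))^2) + 1 = 1297] subtract 1: x sits inside (… + 1), so sub: (-4*(3*x))^2 = 1296.
Step 3. [(-4*(3*x))^2 = 1296] LHS squared, RHS 1296 ≥ 0: apply √ (±), so sqrt: -4*(3*x) = 36 or -36.
Step 4. [-4*(3*x) = 36 or -36] LHS = -4·(…); ÷-4 both sides. So div: 3*x = -9 or 9.
Step 5. [3*x = -9 or 9] divide by the outer 3, so div: x = -3 or 3.

Answer: x ∈ {-3, 3}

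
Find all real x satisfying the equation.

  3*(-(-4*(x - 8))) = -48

Step 1. [3*(-(-4*(x - 8))) = -48] leading coefficient 3: divide by 3 ⇒ div: -(-4*(x - 8)) = -16.
Step 2. [-(-4*(x - 8)) = -16] LHS negated; negate both sides. So neg: -4*(x - 8) = 16.
Step 3. [-4*(x - 8) = 16] divide by the outer -4 ⇒ div: x - 8 = -4.
Step 4. [x - 8 = -4] the outer -8 inverts by adding 8, so sub: x = 4.

Answer: x ∈ {4}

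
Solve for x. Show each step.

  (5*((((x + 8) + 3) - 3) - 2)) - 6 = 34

Step 1. [(5*((((x + 8) + 3) - 3) - 2)) - 6 = 34] -6 is outermost — add 6 both sides. So sub: 5*((((x + 8) + 3) - 3) - 2) = 40.
Step 2. [5*((((x + 8) + 3) - 3) - 2) = 40] LHS = 5·(…); ÷5 both sides ⇒ div: (((x + 8) + 3) - 3) - 2 = 8.
Step 3. [(((x + 8) + 3) - 3) - 2 = 8] the outer -2 inverts by adding 2 ⇒ sub: ((x + 8) + 3) - 3 = 10.
Step 4. [((x + 8) + 3) - 3 = 10] 3 comes off first (add 3). So sub: (x + 8) + 3 = 13.
Step 5. [(x + 8) + 3 = 13] +3 is outermost — subtract 3 both sides, so sub: x + 8 = 10.
Step 6. [x + 8 = 10] subtract 8: x sits inside (… + 8). So sub: x = 2.

Answer: x ∈ {2}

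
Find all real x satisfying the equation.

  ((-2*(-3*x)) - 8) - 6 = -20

Step 1. [((-2*(-3*x)) - 8) - 6 = -20] the outer -6 inverts by adding 6, so sub: (-2*(-3*x)) - 8 = -14.
Step 2. [(-2*(-3*x)) - 8 = -14] -2 | LHS and -2 | -14: pull -2 out ⇒ factor: (-3*x) + 4 = 7.
Step 3. [(-3*x) + 4 = 7] +4 is outermost — subtract 4 both sides. So sub: -3*x = 3.
Step 4. [-3*x = 3] -3 out front; divide by -3. So div: x = -1.

Answer: x ∈ {-1}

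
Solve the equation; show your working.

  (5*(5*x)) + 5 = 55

Step 1. [(5*(5*x)) + 5 = 55] common factor 5 (LHS and 55) — divide through. So factor: (5*x) + 1 = 11.
Step 2. [(5*x) + 1 = 11] +1 is outermost — subtract 1 both sides ⇒ sub: 5*x = 10.
Step 3. [5*x = 10] 5·(inner) — divide through by 5 ⇒ div: x = 2.

Answer: x ∈ {2}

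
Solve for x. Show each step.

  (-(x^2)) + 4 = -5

Step 1. [(-(x^2)) + 4 = -5] peel the +4: subtract 4 from each side ⇒ sub: -(x^2) = -9.
Step 2. [-(x^2) = -9] flip signs both sides. So neg: x^2 = 9.
Step 3. [x^2 = 9] LHS squared, RHS 9 ≥ 0: apply √ (±), so sqrt: x = 3 or -3.

Answer: x ∈ {-3, 3}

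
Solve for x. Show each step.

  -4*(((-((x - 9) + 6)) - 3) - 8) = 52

Step 1. [-4*(((-((x - 9) + 6)) - 3) - 8) = 52] -4 out front; divide by -4 ⇒ div: ((-((x - 9) + 6)) - 3) - 8 = -13.
Step 2. [((-((x - 9) + 6)) - 3) - 8 = -13] 8 comes off first (add 8). So sub: (-((x - 9) + 6)) - 3 = -5.
Step 3. [(-((x - 9) + 6)) - 3 = -5] add 3: x sits inside (… - 3). So sub: -((x - 9) + 6) = -2.
Step 4. [-((x - 9) + 6) = -2] leading − — multiply by −1 ⇒ neg: (x - 9) + 6 = 2.
Step 5. [(x - 9) + 6 = 2] the outer +6 inverts by subtracting 6 ⇒ sub: x - 9 = -4.
Step 6. [x - 9 = -4] 9 comes off first (add 9), so sub: x = 5.

Answer: x ∈ {5}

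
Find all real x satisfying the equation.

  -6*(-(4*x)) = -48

Step 1. [-6*(-(4*x)) = -48] LHS = -6·(…); ÷-6 both sides, so div: -(4*x) = 8.
Step 2. [-(4*x) = 8] leading − — multiply by −1 ⇒ neg: 4*x = -8.
Step 3. [4*x = -8] 4 out front; divide by 4. So div: x = -2.

Answer: x ∈ {-2}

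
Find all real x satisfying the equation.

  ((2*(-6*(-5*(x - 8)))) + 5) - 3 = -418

Step 1. [((2*(-6*(-5*(x - 8)))) + 5) - 3 = -418] the outer -3 inverts by adding 3. So sub: (2*(-6*(-5*(x - 8)))) + 5 = -415.
Step 2. [(2*(-6*(-5*(x - 8)))) + 5 = -415] subtract 5: x sits inside (… + 5) ⇒ sub: 2*(-6*(-5*(x - 8))) = -420.
Step 3. [2*(-6*(-5*(x - 8))) = -420] 2 out front; divide by 2 ⇒ div: -6*(-5*(x - 8)) = -210.
Step 4. [-6*(-5*(x - 8)) = -210] divide by the outer -6 ⇒ div: -5*(x - 8) = 35.
Step 5. [-5*(x - 8) = 35] -5·(inner) — divide through by -5 ⇒ div: x - 8 = -7.
Step 6. [x - 8 = -7] peel the -8: add 8 from each side ⇒ sub: x = 1.

Answer: x ∈ {1}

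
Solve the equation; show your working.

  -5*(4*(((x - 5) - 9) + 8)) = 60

Step 1. [-5*(4*(((x - 5) - 9) + 8)) = 60] divide by the outer -5 ⇒ div: 4*(((x - 5) - 9) + 8) = -12.
Step 2. [4*(((x - 5) - 9) + 8) = -12] 4·(inner) — divide through by 4. So div: ((x - 5) - 9) + 8 = -3.
Step 3. [((x - 5) - 9) + 8 = -3] 8 comes off first (subtract 8), so sub: (x - 5) - 9 = -11.
Step 4. [(x - 5) - 9 = -11] peel the -9: add 9 from each side, so sub: x - 5 = -2.
Step 5. [x - 5 = -2] 5 comes off first (add 5). So sub: x = 3.

Answer: x ∈ {3}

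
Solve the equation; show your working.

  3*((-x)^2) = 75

Step 1. [3*((-x)^2) = 75] divide by the outer 3. So div: (-x)^2 = 25.
Step 2. [(-x)^2 = 25] 25 ≥ 0, LHS is (·)² — take ±√, so sqrt: -x = 5 or -5.
Step 3. [-x = 5 or -5] leading − — multiply by −1. So neg: x = -5 or 5.

Answer: x ∈ {-5, 5}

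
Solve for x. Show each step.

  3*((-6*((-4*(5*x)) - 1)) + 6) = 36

Step 1. [3*((-6*((-4*(5*x)) - 1)) + 6) = 36] 3·(inner) — divide through by 3. So div: (-6*((-4*(5*x)) - 1)) + 6 = 12.
Step 2. [(-6*((-4*(5*x)) - 1)) + 6 = 12] common factor -6 (LHS and 12) — divide through, so factor: ((-4*(5*x)) - 1) - 1 = -2.
Step 3. [((-4*(5*x)) - 1) - 1 = -2] the outer -1 inverts by adding 1 ⇒ sub: (-4*(5*x)) - 1 = -1.
Step 4. [(-4*(5*x)) - 1 = -1] peel the -1: add 1 from each side, so sub: -4*(5*x) = 0.
Step 5. [-4*(5*x) = 0] leading coefficient -4: divide by -4. So div: 5*x = 0.
Step 6. [5*x = 0] 5·(inner) — divide through by 5 ⇒ div: x = 0.

Answer: x ∈ {0}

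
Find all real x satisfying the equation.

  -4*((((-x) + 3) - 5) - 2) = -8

Step 1. [-4*((((-x) + 3) - 5) - 2) = -8] divide by the outer -4. So div: (((-x) + 3) - 5) - 2 = 2.
Step 2. [(((-x) + 3) - 5) - 2 = 2] peel the -2: add 2 from each side. So sub: ((-x) + 3) - 5 = 4.
Step 3. [((-x) + 3) - 5 = 4] add 5: x sits inside (… - 5), so sub: (-x) + 3 = 9.
Step 4. [(-x) + 3 = 9] subtract 3: x sits inside (… + 3). So sub: -x = 6.
Step 5. [-x = 6] LHS negated; negate both sides. So neg: x = -6.

Answer: x ∈ {-6}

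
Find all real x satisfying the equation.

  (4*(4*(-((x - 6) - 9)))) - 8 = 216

Step 1. [(4*(4*(-((x - 6) - 9)))) - 8 = 216] the outer -8 inverts by adding 8, so sub: 4*(4*(-((x - 6) - 9))) = 224.
Step 2. [4*(4*(-((x - 6) - 9))) = 224] LHS = 4·(…); ÷4 both sides. So div: 4*(-((x - 6) - 9)) = 56.
Step 3. [4*(-((x - 6) - 9)) = 56] 4·(inner) — divide through by 4, so div: -((x - 6) - 9) = 14.
Step 4. [-((x - 6) - 9) = 14] LHS negated; negate both sides, so neg: (x - 6) - 9 = -14.
Step 5. [(x - 6) - 9 = -14] 9 comes off first (add 9). So sub: x - 6 = -5.
Step 6. [x - 6 = -5] peel the -6: add 6 from each side, so sub: x = 1.

Answer: x ∈ {1}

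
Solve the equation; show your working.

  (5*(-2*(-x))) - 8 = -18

Step 1. [(5*(-2*(-x))) - 8 = -18] peel the -8: add 8 from each side ⇒ sub: 5*(-2*(-x)) = -10.
Step 2. [5*(-2*(-x)) = -10] divide by the outer 5. So div: -2*(-x) = -2.
Step 3. [-2*(-x) = -2] leading coefficient -2: divide by -2 ⇒ div: -x = 1.
Step 4. [-x = 1] flip signs both sides. So neg: x = -1.

Answer: x ∈ {-1}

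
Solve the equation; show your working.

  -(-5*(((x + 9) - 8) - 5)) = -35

Step 1. [-(-5*(((x + 9) - 8) - 5)) = -35] leading − — multiply by −1 ⇒ neg: -5*(((x + 9) - 8) - 5) = 35.
Step 2. [-5*(((x + 9) - 8) - 5) = 35] -5·(inner) — divide through by -5. So div: ((x + 9) - 8) - 5 = -7.
Step 3. [((x + 9) - 8) - 5 = -7] the outer -5 inverts by adding 5 ⇒ sub: (x + 9) - 8 = -2.
Step 4. [(x + 9) - 8 = -2] the outer -8 inverts by adding 8, so sub: x + 9 = 6.
Step 5. [x + 9 = 6] the outer +9 inverts by subtracting 9, so sub: x = -3.

Answer: x ∈ {-3}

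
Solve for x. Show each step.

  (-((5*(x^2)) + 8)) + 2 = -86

Step 1. [(-((5*(x^2)) + 8)) + 2 = -86] peel the +2: subtract 2 from each side ⇒ sub: -((5*(x^2)) + 8) = -88.
Step 2. [-((5*(x^2)) + 8) = -88] flip signs both sides, so neg: (5*(x^2)) + 8 = 88.
Step 3. [(5*(x^2)) + 8 = 88] the outer +8 inverts by subtracting 8, so sub: 5*(x^2) = 80.
Step 4. [5*(x^2) = 80] leading coefficient 5: divide by 5. So div: x^2 = 16.
Step 5. [x^2 = 16] √ both sides: 16 ≥ 0 gives two branches. So sqrt: x = 4 or -4.

Answer: x ∈ {-4, 4}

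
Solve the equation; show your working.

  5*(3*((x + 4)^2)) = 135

Step 1. [5*(3*((x + 4)^2)) = 135] leading coefficient 5: divide by 5, so div: 3*((x + 4)^2) = 27.
Step 2. [3*((x + 4)^2) = 27] 3 out front; divide by 3, so div: (x + 4)^2 = 9.
Step 3. [(x + 4)^2 = 9] √ both sides: 9 ≥ 0 gives two branches ⇒ sqrt: x + 4 = 3 or -3.
Step 4. [x + 4 = 3 or -3] 4 comes off first (subtract 4) ⇒ sub: x = -1 or -7.

Answer: x ∈ {-7, -1}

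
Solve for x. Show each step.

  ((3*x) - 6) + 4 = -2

Step 1. [((3*x) - 6) + 4 = -2] 4 comes off first (subtract 4), so sub: (3*x) - 6 = -6.
Step 2. [(3*x) - 6 = -6] -6 is outermost — add 6 both sides, so sub: 3*x = 0.
Step 3. [3*x = 0] 3 out front; divide by 3, so div: x = 0.

Answer: x ∈ {0}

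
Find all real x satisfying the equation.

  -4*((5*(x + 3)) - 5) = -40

Step 1. [-4*((5*(x + 3)) - 5) = -40] divide by the outer -4 ⇒ div: (5*(x + 3)) - 5 = 10.
Step 2. [(5*(x + 3)) - 5 = 10] 5 divides every term; factor it out. So factor: (x + 3) - 1 = 2.
Step 3. [(x + 3) - 1 = 2] -1 is outermost — add 1 both sides, so sub: x + 3 = 3.
Step 4. [x + 3 = 3] subtract 3: x sits inside (… + 3), so sub: x = 0.

Answer: x ∈ {0}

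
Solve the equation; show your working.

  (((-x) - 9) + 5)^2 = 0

Step 1. [(((-x) - 9) + 5)^2 = 0] 0 ≥ 0, LHS is (·)² — take ±√. So sqrt: ((-x) - 9) + 5 = 0.
Step 2. [((-x) - 9) + 5 = 0] 5 comes off first (subtract 5). So sub: (-x) - 9 = -5.
Step 3. [(-x) - 9 = -5] add 9: x sits inside (… - 9) ⇒ sub: -x = 4.
Step 4. [-x = 4] leading − — multiply by −1, so neg: x = -4.

Answer: x ∈ {-4}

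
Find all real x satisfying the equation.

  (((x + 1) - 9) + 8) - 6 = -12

Step 1. [(((x + 1) - 9) + 8) - 6 = -12] 6 comes off first (add 6). So sub: ((x + 1) - 9) + 8 = -6.
Step 2. [((x + 1) - 9) + 8 = -6] +8 is outermost — subtract 8 both sides. So sub: (x + 1) - 9 = -14.
Step 3. [(x + 1) - 9 = -14] the outer -9 inverts by adding 9. So sub: x + 1 = -5.
Step 4. [x + 1 = -5] the outer +1 inverts by subtracting 1, so sub: x = -6.

Answer: x ∈ {-6}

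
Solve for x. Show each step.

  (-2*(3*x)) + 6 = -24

Step 1. [(-2*(3*x)) + 6 = -24] +6 is outermost — subtract 6 both sides. So sub: -2*(3*x) = -30.
Step 2. [-2*(3*x) = -30] leading coefficient -2: divide by -2 ⇒ div: 3*x = 15.
Step 3. [3*x = 15] leading coefficient 3: divide by 3, so div: x = 5.

Answer: x ∈ {5}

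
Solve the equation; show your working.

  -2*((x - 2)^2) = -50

Step 1. [-2*((x - 2)^2) = -50] -2 out front; divide by -2. So div: (x - 2)^2 = 25.
Step 2. [(x - 2)^2 = 25] LHS squared, RHS 25 ≥ 0: apply √ (±) ⇒ sqrt: x - 2 = 5 or -5.
Step 3. [x - 2 = 5 or -5] peel the -2: add 2 from each side ⇒ sub: x = 7 or -3.

Answer: x ∈ {-3, 7}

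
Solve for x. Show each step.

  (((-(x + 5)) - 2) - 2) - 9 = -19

Step 1. [(((-(x + 5)) - 2) - 2) - 9 = -19] 9 comes off first (add 9) ⇒ sub: ((-(x + 5)) - 2) - 2 = -10.
Step 2. [((-(x + 5)) - 2) - 2 = -10] the outer -2 inverts by adding 2, so sub: (-(x + 5)) - 2 = -8.
Step 3. [(-(x + 5)) - 2 = -8] -2 is outermost — add 2 both sides ⇒ sub: -(x + 5) = -6.
Step 4. [-(x + 5) = -6] LHS negated; negate both sides ⇒ neg: x + 5 = 6.
Step 5. [x + 5 = 6] the outer +5 inverts by subtracting 5, so sub: x = 1.

Answer: x ∈ {1}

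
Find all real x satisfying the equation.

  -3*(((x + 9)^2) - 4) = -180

Step 1. [-3*(((x + 9)^2) - 4) = -180] divide by the outer -3. So div: ((x + 9)^2) - 4 = 60.
Step 2. [((x + 9)^2) - 4 = 60] 4 comes off first (add 4), so sub: (x + 9)^2 = 64.
Step 3. [(x + 9)^2 = 64] 64 ≥ 0, LHS is (·)² — take ±√ ⇒ sqrt: x + 9 = 8 or -8.
Step 4. [x + 9 = 8 or -8] +9 is outermost — subtract 9 both sides ⇒ sub: x = -1 or -17.

Answer: x ∈ {-17, -1}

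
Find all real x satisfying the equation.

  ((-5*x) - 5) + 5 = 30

Step 1. [((-5*x) - 5) + 5 = 30] +5 is outermost — subtract 5 both sides. So sub: (-5*x) - 5 = 25.
Step 2. [(-5*x) - 5 = 25] the outer -5 inverts by adding 5. So sub: -5*x = 30.
Step 3. [-5*x = 30] -5·(inner) — divide through by -5. So div: x = -6.

Answer: x ∈ {-6}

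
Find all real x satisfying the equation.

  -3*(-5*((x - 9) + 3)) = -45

Step 1. [-3*(-5*((x - 9) + 3)) = -45] LHS = -3·(…); ÷-3 both sides. So div: -5*((x - 9) + 3) = 15.
Step 2. [-5*((x - 9) + 3) = 15] divide by the outer -5. So div: (x - 9) + 3 = -3.
Step 3. [(x - 9) + 3 = -3] peel the +3: subtract 3 from each side ⇒ sub: x - 9 = -6.
Step 4. [x - 9 = -6] add 9: x sits inside (… - 9), so sub: x = 3.

Answer: x ∈ {3}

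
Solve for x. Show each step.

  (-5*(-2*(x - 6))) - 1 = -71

Step 1. [(-5*(-2*(x - 6))) - 1 = -71] the outer -1 inverts by adding 1 ⇒ sub: -5*(-2*(x - 6)) = -70.
Step 2. [-5*(-2*(x - 6)) = -70] leading coefficient -5: divide by -5 ⇒ div: -2*(x - 6) = 14.
Step 3. [-2*(x - 6) = 14] divide by the outer -2, so div: x - 6 = -7.
Step 4. [x - 6 = -7] peel the -6: add 6 from each side, so sub: x = -1.

Answer: x ∈ {-1}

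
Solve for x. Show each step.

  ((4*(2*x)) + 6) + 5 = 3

Step 1. [((4*(2*x)) + 6) + 5 = 3] 5 comes off first (subtract 5) ⇒ sub: (4*(2*x)) + 6 = -2.
Step 2. [(4*(2*x)) + 6 = -2] 6 comes off first (subtract 6), so sub: 4*(2*x) = -8.
Step 3. [4*(2*x) = -8] 4·(inner) — divide through by 4. So div: 2*x = -2.
Step 4. [2*x = -2] LHS = 2·(…); ÷2 both sides, so div: x = -1.

Answer: x ∈ {-1}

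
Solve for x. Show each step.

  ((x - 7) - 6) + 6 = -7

Step 1. [((x - 7) - 6) + 6 = -7] 6 comes off first (subtract 6), so sub: (x - 7) - 6 = -13.
Step 2. [(x - 7) - 6 = -13] 6 comes off first (add 6). So sub: x - 7 = -7.
Step 3. [x - 7 = -7] add 7: x sits inside (… - 7). So sub: x = 0.

Answer: x ∈ {0}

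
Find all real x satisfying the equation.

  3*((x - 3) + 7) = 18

Step 1. [3*((x - 3) + 7) = 18] 3·(inner) — divide through by 3, so div: (x - 3) + 7 = 6.
Step 2. [(x - 3) + 7 = 6] 7 comes off first (subtract 7), so sub: x - 3 = -1.
Step 3. [x - 3 = -1] -3 is outermost — add 3 both sides. So sub: x = 2.

Answer: x ∈ {2}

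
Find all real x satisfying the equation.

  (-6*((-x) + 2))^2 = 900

Step 1. [(-6*((-x) + 2))^2 = 900] LHS squared, RHS 900 ≥ 0: apply √ (±) ⇒ sqrt: -6*((-x) + 2) = 30 or -30.
Step 2. [-6*((-x) + 2) = 30 or -30] leading coefficient -6: divide by -6, so div: (-x) + 2 = -5 or 5.
Step 3. [(-x) + 2 = -5 or 5] 2 comes off first (subtract 2), so sub: -x = -7 or 3.
Step 4. [-x = -7 or 3] LHS negated; negate both sides ⇒ neg: x = 7 or -3.

Answer: x ∈ {-3, 7}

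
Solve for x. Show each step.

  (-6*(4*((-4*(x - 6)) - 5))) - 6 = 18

Step 1. [(-6*(4*((-4*(x - 6)) - 5))) - 6 = 18] -6 | LHS and -6 | 18: pull -6 out, so factor: (4*((-4*(x - 6)) - 5)) + 1 = -3.
Step 2. [(4*((-4*(x - 6)) - 5)) + 1 = -3] the outer +1 inverts by subtracting 1. So sub: 4*((-4*(x - 6)) - 5) = -4.
Step 3. [4*((-4*(x - 6)) - 5) = -4] divide by the outer 4. So div: (-4*(x - 6)) - 5 = -1.
Step 4. [(-4*(x - 6)) - 5 = -1] 5 comes off first (add 5). So sub: -4*(x - 6) = 4.
Step 5. [-4*(x - 6) = 4] leading coefficient -4: divide by -4, so div: x - 6 = -1.
Step 6. [x - 6 = -1] -6 is outermost — add 6 both sides ⇒ sub: x = 5.

Answer: x ∈ {5}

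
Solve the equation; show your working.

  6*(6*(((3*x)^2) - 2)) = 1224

Step 1. [6*(6*(((3*x)^2) - 2)) = 1224] 6·(inner) — divide through by 6 ⇒ div: 6*(((3*x)^2) - 2) = 204.
Step 2. [6*(((3*x)^2) - 2) = 204] divide by the outer 6 ⇒ div: ((3*x)^2) - 2 = 34.
Step 3. [((3*x)^2) - 2 = 34] -2 is outermost — add 2 both sides, so sub: (3*x)^2 = 36.
Step 4. [(3*x)^2 = 36] LHS squared, RHS 36 ≥ 0: apply √ (±) ⇒ sqrt: 3*x = 6 or -6.
Step 5. [3*x = 6 or -6] 3 out front; divide by 3, so div: x = 2 or -2.

Answer: x ∈ {-2, 2}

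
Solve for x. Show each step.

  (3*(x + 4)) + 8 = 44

Step 1. [(3*(x + 4)) + 8 = 44] 8 comes off first (subtract 8). So sub: 3*(x + 4) = 36.
Step 2. [3*(x + 4) = 36] divide by the outer 3 ⇒ div: x + 4 = 12.
Step 3. [x + 4 = 12] +4 is outermost — subtract 4 both sides, so sub: x = 8.

Answer: x ∈ {8}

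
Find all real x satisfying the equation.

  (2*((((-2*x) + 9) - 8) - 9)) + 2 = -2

Step 1. [(2*((((-2*x) + 9) - 8) - 9)) + 2 = -2] +2 is outermost — subtract 2 both sides ⇒ sub: 2*((((-2*x) + 9) - 8) - 9) = -4.
Step 2. [2*((((-2*x) + 9) - 8) - 9) = -4] 2 out front; divide by 2. So div: (((-2*x) + 9) - 8) - 9 = -2.
Step 3. [(((-2*x) + 9) - 8) - 9 = -2] 9 comes off first (add 9) ⇒ sub: ((-2*x) + 9) - 8 = 7.
Step 4. [((-2*x) + 9) - 8 = 7] the outer -8 inverts by adding 8. So sub: (-2*x) + 9 = 15.
Step 5. [(-2*x) + 9 = 15] subtract 9: x sits inside (… + 9) ⇒ sub: -2*x = 6.
Step 6. [-2*x = 6] -2·(inner) — divide through by -2. So div: x = -3.

Answer: x ∈ {-3}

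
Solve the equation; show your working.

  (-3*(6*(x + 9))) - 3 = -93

Step 1. [(-3*(6*(x + 9))) - 3 = -93] -3 is outermost — add 3 both sides ⇒ sub: -3*(6*(x + 9)) = -90.
Step 2. [-3*(6*(x + 9)) = -90] leading coefficient -3: divide by -3, so div: 6*(x + 9) = 30.
Step 3. [6*(x + 9) = 30] 6·(inner) — divide through by 6, so div: x + 9 = 5.
Step 4. [x + 9 = 5] +9 is outermost — subtract 9 both sides. So sub: x = -4.

Answer: x ∈ {-4}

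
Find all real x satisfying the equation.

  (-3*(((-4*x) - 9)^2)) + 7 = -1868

Step 1. [(-3*(((-4*x) - 9)^2)) + 7 = -1868] subtract 7: x sits inside (… + 7) ⇒ sub: -3*(((-4*x) - 9)^2) = -1875.
Step 2. [-3*(((-4*x) - 9)^2) = -1875] divide by the outer -3 ⇒ div: ((-4*x) - 9)^2 = 625.
Step 3. [((-4*x) - 9)^2 = 625] LHS squared, RHS 625 ≥ 0: apply √ (±), so sqrt: (-4*x) - 9 = 25 or -25.
Step 4. [(-4*x) - 9 = 25 or -25] 9 comes off first (add 9), so sub: -4*x = 34 or -16.
Step 5. [-4*x = 34 or -16] -4·(inner) — divide through by -4 ⇒ div: x = -17/2 or 4.

Answer: x ∈ {-17/2, 4}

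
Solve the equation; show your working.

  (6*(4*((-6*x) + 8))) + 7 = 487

Step 1. [(6*(4*((-6*x) + 8))) + 7 = 487] 7 comes off first (subtract 7), so sub: 6*(4*((-6*x) + 8)) = 480.
Step 2. [6*(4*((-6*x) + 8)) = 480] 6 out front; divide by 6, so div: 4*((-6*x) + 8) = 80.
Step 3. [4*((-6*x) + 8) = 80] 4 out front; divide by 4 ⇒ div: (-6*x) + 8 = 20.
Step 4. [(-6*x) + 8 = 20] 8 comes off first (subtract 8). So sub: -6*x = 12.
Step 5. [-6*x = 12] LHS = -6·(…); ÷-6 both sides, so div: x = -2.

Answer: x ∈ {-2}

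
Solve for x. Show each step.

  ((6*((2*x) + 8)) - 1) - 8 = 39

Step 1. [((6*((2*x) + 8)) - 1) - 8 = 39] the outer -8 inverts by adding 8 ⇒ sub: (6*((2*x) + 8)) - 1 = 47.
Step 2. [(6*((2*x) + 8)) - 1 = 47] peel the -1: add 1 from each side. So sub: 6*((2*x) + 8) = 48.
Step 3. [6*((2*x) + 8) = 48] divide by the outer 6. So div: (2*x) + 8 = 8.
Step 4. [(2*x) + 8 = 8] common factor 2 (LHS and 8) — divide through, so factor: x + 4 = 4.
Step 5. [x + 4 = 4] 4 comes off first (subtract 4). So sub: x = 0.

Answer: x ∈ {0}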